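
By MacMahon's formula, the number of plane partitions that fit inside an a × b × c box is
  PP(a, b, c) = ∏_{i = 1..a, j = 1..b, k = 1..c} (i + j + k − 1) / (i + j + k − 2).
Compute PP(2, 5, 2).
PP(2, 5, 2) = 196

Evaluate the triple product over i = 1..2, j = 1..5, k = 1..2. The factors are (2/1) · (3/2) · (3/2) · (4/3) · (4/3) · (5/4) · (5/4) · (6/5) · … (20 factors total). The numerators and denominators telescope so the product is an integer; carrying out the multiplication exactly gives PP(2, 5, 2) = 196.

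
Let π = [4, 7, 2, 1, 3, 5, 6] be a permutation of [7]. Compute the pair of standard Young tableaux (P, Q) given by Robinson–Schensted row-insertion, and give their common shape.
P = [1, 3, 5, 6] / [2, 7] / [4];  Q = [1, 2, 6, 7] / [3, 5] / [4];  common shape = (4, 2, 1)

Row-insert the values π_1, π_2, … into P one at a time, bumping the leftmost entry strictly greater than the inserted value down to the next row. The recording tableau Q records, in position (i, j), the step at which that cell was added to P.
  Insert 4 (step 1): P = [4];  Q = [1]
  Insert 7 (step 2): P = [4, 7];  Q = [1, 2]
  Insert 2 (step 3): P = [2, 7] / [4];  Q = [1, 2] / [3]
  Insert 1 (step 4): P = [1, 7] / [2] / [4];  Q = [1, 2] / [3] / [4]
  Insert 3 (step 5): P = [1, 3] / [2, 7] / [4];  Q = [1, 2] / [3, 5] / [4]
  Insert 5 (step 6): P = [1, 3, 5] / [2, 7] / [4];  Q = [1, 2, 6] / [3, 5] / [4]
  Insert 6 (step 7): P = [1, 3, 5, 6] / [2, 7] / [4];  Q = [1, 2, 6, 7] / [3, 5] / [4]
Final shape: (4, 2, 1).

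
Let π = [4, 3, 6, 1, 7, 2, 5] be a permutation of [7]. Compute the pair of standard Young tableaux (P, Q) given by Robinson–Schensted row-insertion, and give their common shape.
P = [1, 2, 5] / [3, 6, 7] / [4];  Q = [1, 3, 5] / [2, 6, 7] / [4];  common shape = (3, 3, 1)

Row-insert the values π_1, π_2, … into P one at a time, bumping the leftmost entry strictly greater than the inserted value down to the next row. The recording tableau Q records, in position (i, j), the step at which that cell was added to P.
  Insert 4 (step 1): P = [4];  Q = [1]
  Insert 3 (step 2): P = [3] / [4];  Q = [1] / [2]
  Insert 6 (step 3): P = [3, 6] / [4];  Q = [1, 3] / [2]
  Insert 1 (step 4): P = [1, 6] / [3] / [4];  Q = [1, 3] / [2] / [4]
  Insert 7 (step 5): P = [1, 6, 7] / [3] / [4];  Q = [1, 3, 5] / [2] / [4]
  Insert 2 (step 6): P = [1, 2, 7] / [3, 6] / [4];  Q = [1, 3, 5] / [2, 6] / [4]
  Insert 5 (step 7): P = [1, 2, 5] / [3, 6, 7] / [4];  Q = [1, 3, 5] / [2, 6, 7] / [4]
Final shape: (3, 3, 1).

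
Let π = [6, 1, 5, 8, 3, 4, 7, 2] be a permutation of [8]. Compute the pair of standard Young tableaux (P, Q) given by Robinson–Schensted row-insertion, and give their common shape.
P = [1, 2, 4, 7] / [3, 8] / [5] / [6];  Q = [1, 3, 4, 7] / [2, 6] / [5] / [8];  common shape = (4, 2, 1, 1)

Row-insert the values π_1, π_2, … into P one at a time, bumping the leftmost entry strictly greater than the inserted value down to the next row. The recording tableau Q records, in position (i, j), the step at which that cell was added to P.
  Insert 6 (step 1): P = [6];  Q = [1]
  Insert 1 (step 2): P = [1] / [6];  Q = [1] / [2]
  Insert 5 (step 3): P = [1, 5] / [6];  Q = [1, 3] / [2]
  Insert 8 (step 4): P = [1, 5, 8] / [6];  Q = [1, 3, 4] / [2]
  Insert 3 (step 5): P = [1, 3, 8] / [5] / [6];  Q = [1, 3, 4] / [2] / [5]
  Insert 4 (step 6): P = [1, 3, 4] / [5, 8] / [6];  Q = [1, 3, 4] / [2, 6] / [5]
  Insert 7 (step 7): P = [1, 3, 4, 7] / [5, 8] / [6];  Q = [1, 3, 4, 7] / [2, 6] / [5]
  Insert 2 (step 8): P = [1, 2, 4, 7] / [3, 8] / [5] / [6];  Q = [1, 3, 4, 7] / [2, 6] / [5] / [8]
Final shape: (4, 2, 1, 1).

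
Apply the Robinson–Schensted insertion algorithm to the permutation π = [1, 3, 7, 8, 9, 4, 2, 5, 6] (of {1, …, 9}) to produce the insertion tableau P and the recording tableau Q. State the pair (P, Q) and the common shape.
P = [1, 2, 4, 5, 6] / [3, 8, 9] / [7];  Q = [1, 2, 3, 4, 5] / [6, 8, 9] / [7];  common shape = (5, 3, 1)

Row-insert the values π_1, π_2, … into P one at a time, bumping the leftmost entry strictly greater than the inserted value down to the next row. The recording tableau Q records, in position (i, j), the step at which that cell was added to P.
  Insert 1 (step 1): P = [1];  Q = [1]
  Insert 3 (step 2): P = [1, 3];  Q = [1, 2]
  Insert 7 (step 3): P = [1, 3, 7];  Q = [1, 2, 3]
  Insert 8 (step 4): P = [1, 3, 7, 8];  Q = [1, 2, 3, 4]
  Insert 9 (step 5): P = [1, 3, 7, 8, 9];  Q = [1, 2, 3, 4, 5]
  Insert 4 (step 6): P = [1, 3, 4, 8, 9] / [7];  Q = [1, 2, 3, 4, 5] / [6]
  Insert 2 (step 7): P = [1, 2, 4, 8, 9] / [3] / [7];  Q = [1, 2, 3, 4, 5] / [6] / [7]
  Insert 5 (step 8): P = [1, 2, 4, 5, 9] / [3, 8] / [7];  Q = [1, 2, 3, 4, 5] / [6, 8] / [7]
  Insert 6 (step 9): P = [1, 2, 4, 5, 6] / [3, 8, 9] / [7];  Q = [1, 2, 3, 4, 5] / [6, 8, 9] / [7]
Final shape: (5, 3, 1).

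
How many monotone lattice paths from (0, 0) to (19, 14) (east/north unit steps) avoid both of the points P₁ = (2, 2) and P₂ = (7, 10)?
Number of paths = 486092270

Inclusion–exclusion. Total paths: C(33, 19) = 818809200. Through P₁: C(4, 2)·C(29, 17) = 311375610. Through P₂: C(17, 7)·C(16, 12) = 35395360. Since P₁ is strictly southwest of P₂, a monotone path through both must visit P₁ then P₂; paths through both = C(4, 2)·C(13, 5)·C(16, 12) = 14054040. Avoid both = 818809200 − 311375610 − 35395360 + 14054040 = 486092270.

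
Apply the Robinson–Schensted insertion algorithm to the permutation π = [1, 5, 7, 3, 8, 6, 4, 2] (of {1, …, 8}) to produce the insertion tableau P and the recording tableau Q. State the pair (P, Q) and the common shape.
P = [1, 2, 4, 8] / [3, 6] / [5] / [7];  Q = [1, 2, 3, 5] / [4, 6] / [7] / [8];  common shape = (4, 2, 1, 1)

Row-insert the values π_1, π_2, … into P one at a time, bumping the leftmost entry strictly greater than the inserted value down to the next row. The recording tableau Q records, in position (i, j), the step at which that cell was added to P.
  Insert 1 (step 1): P = [1];  Q = [1]
  Insert 5 (step 2): P = [1, 5];  Q = [1, 2]
  Insert 7 (step 3): P = [1, 5, 7];  Q = [1, 2, 3]
  Insert 3 (step 4): P = [1, 3, 7] / [5];  Q = [1, 2, 3] / [4]
  Insert 8 (step 5): P = [1, 3, 7, 8] / [5];  Q = [1, 2, 3, 5] / [4]
  Insert 6 (step 6): P = [1, 3, 6, 8] / [5, 7];  Q = [1, 2, 3, 5] / [4, 6]
  Insert 4 (step 7): P = [1, 3, 4, 8] / [5, 6] / [7];  Q = [1, 2, 3, 5] / [4, 6] / [7]
  Insert 2 (step 8): P = [1, 2, 4, 8] / [3, 6] / [5] / [7];  Q = [1, 2, 3, 5] / [4, 6] / [7] / [8]
Final shape: (4, 2, 1, 1).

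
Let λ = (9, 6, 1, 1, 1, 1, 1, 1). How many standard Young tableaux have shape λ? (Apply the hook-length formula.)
# SYT of shape (9, 6, 1, 1, 1, 1, 1, 1) = 33948915

Hook-length formula: f^λ = n! / Π hook(c), product over all cells c of the Young diagram. For λ = (9, 6, 1, 1, 1, 1, 1, 1), n = 21 boxes. Hook lengths by row (left-to-right, top-to-bottom): [16, 9, 8, 7, 6, 5, 3, 2, 1]; [12, 5, 4, 3, 2, 1]; [6]; [5]; [4]; [3]; [2]; [1]. Product of hooks = 1504935936000. So f^λ = 21! / 1504935936000 = 51090942171709440000 / 1504935936000 = 33948915.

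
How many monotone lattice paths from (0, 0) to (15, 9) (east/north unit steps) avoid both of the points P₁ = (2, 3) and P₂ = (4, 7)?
Number of paths = 1022144

Inclusion–exclusion. Total paths: C(24, 15) = 1307504. Through P₁: C(5, 2)·C(19, 13) = 271320. Through P₂: C(11, 4)·C(13, 11) = 25740. Since P₁ is strictly southwest of P₂, a monotone path through both must visit P₁ then P₂; paths through both = C(5, 2)·C(6, 2)·C(13, 11) = 11700. Avoid both = 1307504 − 271320 − 25740 + 11700 = 1022144.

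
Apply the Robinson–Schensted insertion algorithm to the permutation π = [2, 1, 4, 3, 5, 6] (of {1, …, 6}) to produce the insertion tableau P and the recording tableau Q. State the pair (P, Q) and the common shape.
P = [1, 3, 5, 6] / [2, 4];  Q = [1, 3, 5, 6] / [2, 4];  common shape = (4, 2)

Row-insert the values π_1, π_2, … into P one at a time, bumping the leftmost entry strictly greater than the inserted value down to the next row. The recording tableau Q records, in position (i, j), the step at which that cell was added to P.
  Insert 2 (step 1): P = [2];  Q = [1]
  Insert 1 (step 2): P = [1] / [2];  Q = [1] / [2]
  Insert 4 (step 3): P = [1, 4] / [2];  Q = [1, 3] / [2]
  Insert 3 (step 4): P = [1, 3] / [2, 4];  Q = [1, 3] / [2, 4]
  Insert 5 (step 5): P = [1, 3, 5] / [2, 4];  Q = [1, 3, 5] / [2, 4]
  Insert 6 (step 6): P = [1, 3, 5, 6] / [2, 4];  Q = [1, 3, 5, 6] / [2, 4]
Final shape: (4, 2).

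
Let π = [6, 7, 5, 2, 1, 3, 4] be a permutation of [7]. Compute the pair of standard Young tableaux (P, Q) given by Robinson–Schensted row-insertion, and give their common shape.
P = [1, 3, 4] / [2, 7] / [5] / [6];  Q = [1, 2, 7] / [3, 6] / [4] / [5];  common shape = (3, 2, 1, 1)

Row-insert the values π_1, π_2, … into P one at a time, bumping the leftmost entry strictly greater than the inserted value down to the next row. The recording tableau Q records, in position (i, j), the step at which that cell was added to P.
  Insert 6 (step 1): P = [6];  Q = [1]
  Insert 7 (step 2): P = [6, 7];  Q = [1, 2]
  Insert 5 (step 3): P = [5, 7] / [6];  Q = [1, 2] / [3]
  Insert 2 (step 4): P = [2, 7] / [5] / [6];  Q = [1, 2] / [3] / [4]
  Insert 1 (step 5): P = [1, 7] / [2] / [5] / [6];  Q = [1, 2] / [3] / [4] / [5]
  Insert 3 (step 6): P = [1, 3] / [2, 7] / [5] / [6];  Q = [1, 2] / [3, 6] / [4] / [5]
  Insert 4 (step 7): P = [1, 3, 4] / [2, 7] / [5] / [6];  Q = [1, 2, 7] / [3, 6] / [4] / [5]
Final shape: (3, 2, 1, 1).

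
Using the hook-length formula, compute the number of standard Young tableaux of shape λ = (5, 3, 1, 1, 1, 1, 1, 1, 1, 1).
# SYT of shape (5, 3, 1, 1, 1, 1, 1, 1, 1, 1) = 42120

Hook-length formula: f^λ = n! / Π hook(c), product over all cells c of the Young diagram. For λ = (5, 3, 1, 1, 1, 1, 1, 1, 1, 1), n = 16 boxes. Hook lengths by row (left-to-right, top-to-bottom): [14, 5, 4, 2, 1]; [11, 2, 1]; [8]; [7]; [6]; [5]; [4]; [3]; [2]; [1]. Product of hooks = 496742400. So f^λ = 16! / 496742400 = 20922789888000 / 496742400 = 42120.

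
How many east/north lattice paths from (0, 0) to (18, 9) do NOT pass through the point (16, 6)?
Number of paths = 3940695

Total paths from (0, 0) to (18, 9): C(27, 18) = 4686825. Paths through (16, 6): (paths (0, 0) → (16, 6)) × (paths (16, 6) → (18, 9)) = C(22, 16) · C(5, 2) = 74613 · 10 = 746130. Avoidance count = 4686825 − 746130 = 3940695.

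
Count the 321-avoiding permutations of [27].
C_27 = 69533550916004

These 321-avoiding permutations are counted by the Catalan number C_n = (1/(n + 1)) · C(2n, n). For n = 27: C_27 = (1/28) · C(54, 27) = 1946939425648112/28 = 69533550916004.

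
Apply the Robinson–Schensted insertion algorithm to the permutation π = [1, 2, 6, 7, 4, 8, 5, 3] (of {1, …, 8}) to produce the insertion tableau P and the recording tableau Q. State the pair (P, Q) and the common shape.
P = [1, 2, 3, 5, 8] / [4, 7] / [6];  Q = [1, 2, 3, 4, 6] / [5, 7] / [8];  common shape = (5, 2, 1)

Row-insert the values π_1, π_2, … into P one at a time, bumping the leftmost entry strictly greater than the inserted value down to the next row. The recording tableau Q records, in position (i, j), the step at which that cell was added to P.
  Insert 1 (step 1): P = [1];  Q = [1]
  Insert 2 (step 2): P = [1, 2];  Q = [1, 2]
  Insert 6 (step 3): P = [1, 2, 6];  Q = [1, 2, 3]
  Insert 7 (step 4): P = [1, 2, 6, 7];  Q = [1, 2, 3, 4]
  Insert 4 (step 5): P = [1, 2, 4, 7] / [6];  Q = [1, 2, 3, 4] / [5]
  Insert 8 (step 6): P = [1, 2, 4, 7, 8] / [6];  Q = [1, 2, 3, 4, 6] / [5]
  Insert 5 (step 7): P = [1, 2, 4, 5, 8] / [6, 7];  Q = [1, 2, 3, 4, 6] / [5, 7]
  Insert 3 (step 8): P = [1, 2, 3, 5, 8] / [4, 7] / [6];  Q = [1, 2, 3, 4, 6] / [5, 7] / [8]
Final shape: (5, 2, 1).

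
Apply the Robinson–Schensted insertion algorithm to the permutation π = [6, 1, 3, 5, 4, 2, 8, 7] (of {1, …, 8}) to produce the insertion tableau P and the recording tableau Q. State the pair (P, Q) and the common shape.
P = [1, 2, 4, 7] / [3, 8] / [5] / [6];  Q = [1, 3, 4, 7] / [2, 8] / [5] / [6];  common shape = (4, 2, 1, 1)

Row-insert the values π_1, π_2, … into P one at a time, bumping the leftmost entry strictly greater than the inserted value down to the next row. The recording tableau Q records, in position (i, j), the step at which that cell was added to P.
  Insert 6 (step 1): P = [6];  Q = [1]
  Insert 1 (step 2): P = [1] / [6];  Q = [1] / [2]
  Insert 3 (step 3): P = [1, 3] / [6];  Q = [1, 3] / [2]
  Insert 5 (step 4): P = [1, 3, 5] / [6];  Q = [1, 3, 4] / [2]
  Insert 4 (step 5): P = [1, 3, 4] / [5] / [6];  Q = [1, 3, 4] / [2] / [5]
  Insert 2 (step 6): P = [1, 2, 4] / [3] / [5] / [6];  Q = [1, 3, 4] / [2] / [5] / [6]
  Insert 8 (step 7): P = [1, 2, 4, 8] / [3] / [5] / [6];  Q = [1, 3, 4, 7] / [2] / [5] / [6]
  Insert 7 (step 8): P = [1, 2, 4, 7] / [3, 8] / [5] / [6];  Q = [1, 3, 4, 7] / [2, 8] / [5] / [6]
Final shape: (4, 2, 1, 1).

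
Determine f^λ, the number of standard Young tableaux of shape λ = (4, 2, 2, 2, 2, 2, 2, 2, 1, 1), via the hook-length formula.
# SYT of shape (4, 2, 2, 2, 2, 2, 2, 2, 1, 1) = 1534896

Hook-length formula: f^λ = n! / Π hook(c), product over all cells c of the Young diagram. For λ = (4, 2, 2, 2, 2, 2, 2, 2, 1, 1), n = 20 boxes. Hook lengths by row (left-to-right, top-to-bottom): [13, 10, 2, 1]; [10, 7]; [9, 6]; [8, 5]; [7, 4]; [6, 3]; [5, 2]; [4, 1]; [2]; [1]. Product of hooks = 1585059840000. So f^λ = 20! / 1585059840000 = 2432902008176640000 / 1585059840000 = 1534896.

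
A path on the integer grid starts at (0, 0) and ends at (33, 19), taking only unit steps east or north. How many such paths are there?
Number of paths = 76360380541900

A monotone lattice path from (0, 0) to (33, 19) consists of 33 east steps and 19 north steps in some order, so it is determined by which 33 of the 52 steps are east. The count is C(52, 33) = 76360380541900.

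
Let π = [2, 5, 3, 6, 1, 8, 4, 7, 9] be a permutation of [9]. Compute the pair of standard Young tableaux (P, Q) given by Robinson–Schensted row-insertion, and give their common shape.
P = [1, 3, 4, 7, 9] / [2, 6, 8] / [5];  Q = [1, 2, 4, 6, 9] / [3, 7, 8] / [5];  common shape = (5, 3, 1)

Row-insert the values π_1, π_2, … into P one at a time, bumping the leftmost entry strictly greater than the inserted value down to the next row. The recording tableau Q records, in position (i, j), the step at which that cell was added to P.
  Insert 2 (step 1): P = [2];  Q = [1]
  Insert 5 (step 2): P = [2, 5];  Q = [1, 2]
  Insert 3 (step 3): P = [2, 3] / [5];  Q = [1, 2] / [3]
  Insert 6 (step 4): P = [2, 3, 6] / [5];  Q = [1, 2, 4] / [3]
  Insert 1 (step 5): P = [1, 3, 6] / [2] / [5];  Q = [1, 2, 4] / [3] / [5]
  Insert 8 (step 6): P = [1, 3, 6, 8] / [2] / [5];  Q = [1, 2, 4, 6] / [3] / [5]
  Insert 4 (step 7): P = [1, 3, 4, 8] / [2, 6] / [5];  Q = [1, 2, 4, 6] / [3, 7] / [5]
  Insert 7 (step 8): P = [1, 3, 4, 7] / [2, 6, 8] / [5];  Q = [1, 2, 4, 6] / [3, 7, 8] / [5]
  Insert 9 (step 9): P = [1, 3, 4, 7, 9] / [2, 6, 8] / [5];  Q = [1, 2, 4, 6, 9] / [3, 7, 8] / [5]
Final shape: (5, 3, 1).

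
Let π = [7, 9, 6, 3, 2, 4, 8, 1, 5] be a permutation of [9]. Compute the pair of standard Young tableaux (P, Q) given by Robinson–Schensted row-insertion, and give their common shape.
P = [1, 4, 5] / [2, 8] / [3, 9] / [6] / [7];  Q = [1, 2, 7] / [3, 6] / [4, 9] / [5] / [8];  common shape = (3, 2, 2, 1, 1)

Row-insert the values π_1, π_2, … into P one at a time, bumping the leftmost entry strictly greater than the inserted value down to the next row. The recording tableau Q records, in position (i, j), the step at which that cell was added to P.
  Insert 7 (step 1): P = [7];  Q = [1]
  Insert 9 (step 2): P = [7, 9];  Q = [1, 2]
  Insert 6 (step 3): P = [6, 9] / [7];  Q = [1, 2] / [3]
  Insert 3 (step 4): P = [3, 9] / [6] / [7];  Q = [1, 2] / [3] / [4]
  Insert 2 (step 5): P = [2, 9] / [3] / [6] / [7];  Q = [1, 2] / [3] / [4] / [5]
  Insert 4 (step 6): P = [2, 4] / [3, 9] / [6] / [7];  Q = [1, 2] / [3, 6] / [4] / [5]
  Insert 8 (step 7): P = [2, 4, 8] / [3, 9] / [6] / [7];  Q = [1, 2, 7] / [3, 6] / [4] / [5]
  Insert 1 (step 8): P = [1, 4, 8] / [2, 9] / [3] / [6] / [7];  Q = [1, 2, 7] / [3, 6] / [4] / [5] / [8]
  Insert 5 (step 9): P = [1, 4, 5] / [2, 8] / [3, 9] / [6] / [7];  Q = [1, 2, 7] / [3, 6] / [4, 9] / [5] / [8]
Final shape: (3, 2, 2, 1, 1).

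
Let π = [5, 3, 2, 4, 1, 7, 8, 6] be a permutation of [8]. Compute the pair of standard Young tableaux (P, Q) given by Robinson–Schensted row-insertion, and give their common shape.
P = [1, 4, 6, 8] / [2, 7] / [3] / [5];  Q = [1, 4, 6, 7] / [2, 8] / [3] / [5];  common shape = (4, 2, 1, 1)

Row-insert the values π_1, π_2, … into P one at a time, bumping the leftmost entry strictly greater than the inserted value down to the next row. The recording tableau Q records, in position (i, j), the step at which that cell was added to P.
  Insert 5 (step 1): P = [5];  Q = [1]
  Insert 3 (step 2): P = [3] / [5];  Q = [1] / [2]
  Insert 2 (step 3): P = [2] / [3] / [5];  Q = [1] / [2] / [3]
  Insert 4 (step 4): P = [2, 4] / [3] / [5];  Q = [1, 4] / [2] / [3]
  Insert 1 (step 5): P = [1, 4] / [2] / [3] / [5];  Q = [1, 4] / [2] / [3] / [5]
  Insert 7 (step 6): P = [1, 4, 7] / [2] / [3] / [5];  Q = [1, 4, 6] / [2] / [3] / [5]
  Insert 8 (step 7): P = [1, 4, 7, 8] / [2] / [3] / [5];  Q = [1, 4, 6, 7] / [2] / [3] / [5]
  Insert 6 (step 8): P = [1, 4, 6, 8] / [2, 7] / [3] / [5];  Q = [1, 4, 6, 7] / [2, 8] / [3] / [5]
Final shape: (4, 2, 1, 1).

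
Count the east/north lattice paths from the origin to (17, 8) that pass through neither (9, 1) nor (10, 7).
Number of paths = 862201

Inclusion–exclusion. Total paths: C(25, 17) = 1081575. Through P₁: C(10, 9)·C(15, 8) = 64350. Through P₂: C(17, 10)·C(8, 7) = 155584. Since P₁ is strictly southwest of P₂, a monotone path through both must visit P₁ then P₂; paths through both = C(10, 9)·C(7, 1)·C(8, 7) = 560. Avoid both = 1081575 − 64350 − 155584 + 560 = 862201.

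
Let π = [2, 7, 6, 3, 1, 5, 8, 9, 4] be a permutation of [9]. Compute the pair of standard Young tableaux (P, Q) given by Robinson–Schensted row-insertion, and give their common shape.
P = [1, 3, 4, 8, 9] / [2, 5] / [6] / [7];  Q = [1, 2, 6, 7, 8] / [3, 9] / [4] / [5];  common shape = (5, 2, 1, 1)

Row-insert the values π_1, π_2, … into P one at a time, bumping the leftmost entry strictly greater than the inserted value down to the next row. The recording tableau Q records, in position (i, j), the step at which that cell was added to P.
  Insert 2 (step 1): P = [2];  Q = [1]
  Insert 7 (step 2): P = [2, 7];  Q = [1, 2]
  Insert 6 (step 3): P = [2, 6] / [7];  Q = [1, 2] / [3]
  Insert 3 (step 4): P = [2, 3] / [6] / [7];  Q = [1, 2] / [3] / [4]
  Insert 1 (step 5): P = [1, 3] / [2] / [6] / [7];  Q = [1, 2] / [3] / [4] / [5]
  Insert 5 (step 6): P = [1, 3, 5] / [2] / [6] / [7];  Q = [1, 2, 6] / [3] / [4] / [5]
  Insert 8 (step 7): P = [1, 3, 5, 8] / [2] / [6] / [7];  Q = [1, 2, 6, 7] / [3] / [4] / [5]
  Insert 9 (step 8): P = [1, 3, 5, 8, 9] / [2] / [6] / [7];  Q = [1, 2, 6, 7, 8] / [3] / [4] / [5]
  Insert 4 (step 9): P = [1, 3, 4, 8, 9] / [2, 5] / [6] / [7];  Q = [1, 2, 6, 7, 8] / [3, 9] / [4] / [5]
Final shape: (5, 2, 1, 1).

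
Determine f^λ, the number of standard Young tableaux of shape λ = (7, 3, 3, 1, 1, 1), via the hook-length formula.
# SYT of shape (7, 3, 3, 1, 1, 1) = 429000

Hook-length formula: f^λ = n! / Π hook(c), product over all cells c of the Young diagram. For λ = (7, 3, 3, 1, 1, 1), n = 16 boxes. Hook lengths by row (left-to-right, top-to-bottom): [12, 8, 7, 4, 3, 2, 1]; [7, 3, 2]; [6, 2, 1]; [3]; [2]; [1]. Product of hooks = 48771072. So f^λ = 16! / 48771072 = 20922789888000 / 48771072 = 429000.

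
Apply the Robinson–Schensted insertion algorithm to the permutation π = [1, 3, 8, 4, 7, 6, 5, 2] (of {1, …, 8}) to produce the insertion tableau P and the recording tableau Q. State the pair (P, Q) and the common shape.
P = [1, 2, 4, 5] / [3] / [6] / [7] / [8];  Q = [1, 2, 3, 5] / [4] / [6] / [7] / [8];  common shape = (4, 1, 1, 1, 1)

Row-insert the values π_1, π_2, … into P one at a time, bumping the leftmost entry strictly greater than the inserted value down to the next row. The recording tableau Q records, in position (i, j), the step at which that cell was added to P.
  Insert 1 (step 1): P = [1];  Q = [1]
  Insert 3 (step 2): P = [1, 3];  Q = [1, 2]
  Insert 8 (step 3): P = [1, 3, 8];  Q = [1, 2, 3]
  Insert 4 (step 4): P = [1, 3, 4] / [8];  Q = [1, 2, 3] / [4]
  Insert 7 (step 5): P = [1, 3, 4, 7] / [8];  Q = [1, 2, 3, 5] / [4]
  Insert 6 (step 6): P = [1, 3, 4, 6] / [7] / [8];  Q = [1, 2, 3, 5] / [4] / [6]
  Insert 5 (step 7): P = [1, 3, 4, 5] / [6] / [7] / [8];  Q = [1, 2, 3, 5] / [4] / [6] / [7]
  Insert 2 (step 8): P = [1, 2, 4, 5] / [3] / [6] / [7] / [8];  Q = [1, 2, 3, 5] / [4] / [6] / [7] / [8]
Final shape: (4, 1, 1, 1, 1).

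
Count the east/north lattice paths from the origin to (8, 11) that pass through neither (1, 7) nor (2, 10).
Number of paths = 72704

Inclusion–exclusion. Total paths: C(19, 8) = 75582. Through P₁: C(8, 1)·C(11, 7) = 2640. Through P₂: C(12, 2)·C(7, 6) = 462. Since P₁ is strictly southwest of P₂, a monotone path through both must visit P₁ then P₂; paths through both = C(8, 1)·C(4, 1)·C(7, 6) = 224. Avoid both = 75582 − 2640 − 462 + 224 = 72704.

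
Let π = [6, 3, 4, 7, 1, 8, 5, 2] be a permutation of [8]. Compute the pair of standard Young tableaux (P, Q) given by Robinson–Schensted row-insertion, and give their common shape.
P = [1, 2, 5, 8] / [3, 4] / [6, 7];  Q = [1, 3, 4, 6] / [2, 7] / [5, 8];  common shape = (4, 2, 2)

Row-insert the values π_1, π_2, … into P one at a time, bumping the leftmost entry strictly greater than the inserted value down to the next row. The recording tableau Q records, in position (i, j), the step at which that cell was added to P.
  Insert 6 (step 1): P = [6];  Q = [1]
  Insert 3 (step 2): P = [3] / [6];  Q = [1] / [2]
  Insert 4 (step 3): P = [3, 4] / [6];  Q = [1, 3] / [2]
  Insert 7 (step 4): P = [3, 4, 7] / [6];  Q = [1, 3, 4] / [2]
  Insert 1 (step 5): P = [1, 4, 7] / [3] / [6];  Q = [1, 3, 4] / [2] / [5]
  Insert 8 (step 6): P = [1, 4, 7, 8] / [3] / [6];  Q = [1, 3, 4, 6] / [2] / [5]
  Insert 5 (step 7): P = [1, 4, 5, 8] / [3, 7] / [6];  Q = [1, 3, 4, 6] / [2, 7] / [5]
  Insert 2 (step 8): P = [1, 2, 5, 8] / [3, 4] / [6, 7];  Q = [1, 3, 4, 6] / [2, 7] / [5, 8]
Final shape: (4, 2, 2).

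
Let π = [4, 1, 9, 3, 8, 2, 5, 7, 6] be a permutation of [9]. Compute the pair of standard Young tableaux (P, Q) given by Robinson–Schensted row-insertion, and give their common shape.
P = [1, 2, 5, 6] / [3, 7] / [4, 8] / [9];  Q = [1, 3, 5, 8] / [2, 4] / [6, 7] / [9];  common shape = (4, 2, 2, 1)

Row-insert the values π_1, π_2, … into P one at a time, bumping the leftmost entry strictly greater than the inserted value down to the next row. The recording tableau Q records, in position (i, j), the step at which that cell was added to P.
  Insert 4 (step 1): P = [4];  Q = [1]
  Insert 1 (step 2): P = [1] / [4];  Q = [1] / [2]
  Insert 9 (step 3): P = [1, 9] / [4];  Q = [1, 3] / [2]
  Insert 3 (step 4): P = [1, 3] / [4, 9];  Q = [1, 3] / [2, 4]
  Insert 8 (step 5): P = [1, 3, 8] / [4, 9];  Q = [1, 3, 5] / [2, 4]
  Insert 2 (step 6): P = [1, 2, 8] / [3, 9] / [4];  Q = [1, 3, 5] / [2, 4] / [6]
  Insert 5 (step 7): P = [1, 2, 5] / [3, 8] / [4, 9];  Q = [1, 3, 5] / [2, 4] / [6, 7]
  Insert 7 (step 8): P = [1, 2, 5, 7] / [3, 8] / [4, 9];  Q = [1, 3, 5, 8] / [2, 4] / [6, 7]
  Insert 6 (step 9): P = [1, 2, 5, 6] / [3, 7] / [4, 8] / [9];  Q = [1, 3, 5, 8] / [2, 4] / [6, 7] / [9]
Final shape: (4, 2, 2, 1).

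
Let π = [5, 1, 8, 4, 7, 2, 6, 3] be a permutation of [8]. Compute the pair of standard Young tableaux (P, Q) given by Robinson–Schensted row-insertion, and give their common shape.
P = [1, 2, 3] / [4, 6] / [5, 7] / [8];  Q = [1, 3, 5] / [2, 4] / [6, 7] / [8];  common shape = (3, 2, 2, 1)

Row-insert the values π_1, π_2, … into P one at a time, bumping the leftmost entry strictly greater than the inserted value down to the next row. The recording tableau Q records, in position (i, j), the step at which that cell was added to P.
  Insert 5 (step 1): P = [5];  Q = [1]
  Insert 1 (step 2): P = [1] / [5];  Q = [1] / [2]
  Insert 8 (step 3): P = [1, 8] / [5];  Q = [1, 3] / [2]
  Insert 4 (step 4): P = [1, 4] / [5, 8];  Q = [1, 3] / [2, 4]
  Insert 7 (step 5): P = [1, 4, 7] / [5, 8];  Q = [1, 3, 5] / [2, 4]
  Insert 2 (step 6): P = [1, 2, 7] / [4, 8] / [5];  Q = [1, 3, 5] / [2, 4] / [6]
  Insert 6 (step 7): P = [1, 2, 6] / [4, 7] / [5, 8];  Q = [1, 3, 5] / [2, 4] / [6, 7]
  Insert 3 (step 8): P = [1, 2, 3] / [4, 6] / [5, 7] / [8];  Q = [1, 3, 5] / [2, 4] / [6, 7] / [8]
Final shape: (3, 2, 2, 1).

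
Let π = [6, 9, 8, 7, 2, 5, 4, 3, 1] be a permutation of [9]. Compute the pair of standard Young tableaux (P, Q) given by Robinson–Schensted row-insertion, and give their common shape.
P = [1, 3] / [2, 7] / [4] / [5] / [6] / [8] / [9];  Q = [1, 2] / [3, 6] / [4] / [5] / [7] / [8] / [9];  common shape = (2, 2, 1, 1, 1, 1, 1)

Row-insert the values π_1, π_2, … into P one at a time, bumping the leftmost entry strictly greater than the inserted value down to the next row. The recording tableau Q records, in position (i, j), the step at which that cell was added to P.
  Insert 6 (step 1): P = [6];  Q = [1]
  Insert 9 (step 2): P = [6, 9];  Q = [1, 2]
  Insert 8 (step 3): P = [6, 8] / [9];  Q = [1, 2] / [3]
  Insert 7 (step 4): P = [6, 7] / [8] / [9];  Q = [1, 2] / [3] / [4]
  Insert 2 (step 5): P = [2, 7] / [6] / [8] / [9];  Q = [1, 2] / [3] / [4] / [5]
  Insert 5 (step 6): P = [2, 5] / [6, 7] / [8] / [9];  Q = [1, 2] / [3, 6] / [4] / [5]
  Insert 4 (step 7): P = [2, 4] / [5, 7] / [6] / [8] / [9];  Q = [1, 2] / [3, 6] / [4] / [5] / [7]
  Insert 3 (step 8): P = [2, 3] / [4, 7] / [5] / [6] / [8] / [9];  Q = [1, 2] / [3, 6] / [4] / [5] / [7] / [8]
  Insert 1 (step 9): P = [1, 3] / [2, 7] / [4] / [5] / [6] / [8] / [9];  Q = [1, 2] / [3, 6] / [4] / [5] / [7] / [8] / [9]
Final shape: (2, 2, 1, 1, 1, 1, 1).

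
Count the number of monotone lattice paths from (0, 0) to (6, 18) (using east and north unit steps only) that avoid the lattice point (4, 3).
Number of paths = 129836

Total paths from (0, 0) to (6, 18): C(24, 6) = 134596. Paths through (4, 3): (paths (0, 0) → (4, 3)) × (paths (4, 3) → (6, 18)) = C(7, 4) · C(17, 2) = 35 · 136 = 4760. Avoidance count = 134596 − 4760 = 129836.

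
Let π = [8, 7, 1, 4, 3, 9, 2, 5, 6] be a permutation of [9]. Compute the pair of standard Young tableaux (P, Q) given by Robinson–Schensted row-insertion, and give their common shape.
P = [1, 2, 5, 6] / [3, 9] / [4] / [7] / [8];  Q = [1, 4, 6, 9] / [2, 8] / [3] / [5] / [7];  common shape = (4, 2, 1, 1, 1)

Row-insert the values π_1, π_2, … into P one at a time, bumping the leftmost entry strictly greater than the inserted value down to the next row. The recording tableau Q records, in position (i, j), the step at which that cell was added to P.
  Insert 8 (step 1): P = [8];  Q = [1]
  Insert 7 (step 2): P = [7] / [8];  Q = [1] / [2]
  Insert 1 (step 3): P = [1] / [7] / [8];  Q = [1] / [2] / [3]
  Insert 4 (step 4): P = [1, 4] / [7] / [8];  Q = [1, 4] / [2] / [3]
  Insert 3 (step 5): P = [1, 3] / [4] / [7] / [8];  Q = [1, 4] / [2] / [3] / [5]
  Insert 9 (step 6): P = [1, 3, 9] / [4] / [7] / [8];  Q = [1, 4, 6] / [2] / [3] / [5]
  Insert 2 (step 7): P = [1, 2, 9] / [3] / [4] / [7] / [8];  Q = [1, 4, 6] / [2] / [3] / [5] / [7]
  Insert 5 (step 8): P = [1, 2, 5] / [3, 9] / [4] / [7] / [8];  Q = [1, 4, 6] / [2, 8] / [3] / [5] / [7]
  Insert 6 (step 9): P = [1, 2, 5, 6] / [3, 9] / [4] / [7] / [8];  Q = [1, 4, 6, 9] / [2, 8] / [3] / [5] / [7]
Final shape: (4, 2, 1, 1, 1).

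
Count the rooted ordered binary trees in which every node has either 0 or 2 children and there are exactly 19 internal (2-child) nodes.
C_19 = 1767263190

These full binary trees are counted by the Catalan number C_n = (1/(n + 1)) · C(2n, n). For n = 19: C_19 = (1/20) · C(38, 19) = 35345263800/20 = 1767263190.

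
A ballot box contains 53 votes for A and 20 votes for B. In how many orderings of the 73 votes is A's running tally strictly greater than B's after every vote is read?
Strict-lead orderings = 194294694637551816

Total orderings of the 73 votes with 53 for A: C(73, 53) = 429803415410341896. By the Bertrand ballot formula (Cycle Lemma / reflection principle), the number of orderings in which A is strictly ahead of B throughout is (p − q)/(p + q) · C(p + q, p) = (53 − 20)/(53 + 20) · 429803415410341896 = 194294694637551816.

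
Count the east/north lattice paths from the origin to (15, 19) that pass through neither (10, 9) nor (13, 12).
Number of paths = 1457857746

Inclusion–exclusion. Total paths: C(34, 15) = 1855967520. Through P₁: C(19, 10)·C(15, 5) = 277411134. Through P₂: C(25, 13)·C(9, 2) = 187210800. Since P₁ is strictly southwest of P₂, a monotone path through both must visit P₁ then P₂; paths through both = C(19, 10)·C(6, 3)·C(9, 2) = 66512160. Avoid both = 1855967520 − 277411134 − 187210800 + 66512160 = 1457857746.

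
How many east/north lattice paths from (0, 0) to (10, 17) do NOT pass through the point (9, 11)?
Number of paths = 7260565

Total paths from (0, 0) to (10, 17): C(27, 10) = 8436285. Paths through (9, 11): (paths (0, 0) → (9, 11)) × (paths (9, 11) → (10, 17)) = C(20, 9) · C(7, 1) = 167960 · 7 = 1175720. Avoidance count = 8436285 − 1175720 = 7260565.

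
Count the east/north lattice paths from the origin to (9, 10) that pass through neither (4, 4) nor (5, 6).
Number of paths = 42398

Inclusion–exclusion. Total paths: C(19, 9) = 92378. Through P₁: C(8, 4)·C(11, 5) = 32340. Through P₂: C(11, 5)·C(8, 4) = 32340. Since P₁ is strictly southwest of P₂, a monotone path through both must visit P₁ then P₂; paths through both = C(8, 4)·C(3, 1)·C(8, 4) = 14700. Avoid both = 92378 − 32340 − 32340 + 14700 = 42398.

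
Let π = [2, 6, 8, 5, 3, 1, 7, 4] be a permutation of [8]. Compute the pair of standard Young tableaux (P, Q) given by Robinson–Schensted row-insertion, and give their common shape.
P = [1, 3, 4] / [2, 7] / [5, 8] / [6];  Q = [1, 2, 3] / [4, 7] / [5, 8] / [6];  common shape = (3, 2, 2, 1)

Row-insert the values π_1, π_2, … into P one at a time, bumping the leftmost entry strictly greater than the inserted value down to the next row. The recording tableau Q records, in position (i, j), the step at which that cell was added to P.
  Insert 2 (step 1): P = [2];  Q = [1]
  Insert 6 (step 2): P = [2, 6];  Q = [1, 2]
  Insert 8 (step 3): P = [2, 6, 8];  Q = [1, 2, 3]
  Insert 5 (step 4): P = [2, 5, 8] / [6];  Q = [1, 2, 3] / [4]
  Insert 3 (step 5): P = [2, 3, 8] / [5] / [6];  Q = [1, 2, 3] / [4] / [5]
  Insert 1 (step 6): P = [1, 3, 8] / [2] / [5] / [6];  Q = [1, 2, 3] / [4] / [5] / [6]
  Insert 7 (step 7): P = [1, 3, 7] / [2, 8] / [5] / [6];  Q = [1, 2, 3] / [4, 7] / [5] / [6]
  Insert 4 (step 8): P = [1, 3, 4] / [2, 7] / [5, 8] / [6];  Q = [1, 2, 3] / [4, 7] / [5, 8] / [6]
Final shape: (3, 2, 2, 1).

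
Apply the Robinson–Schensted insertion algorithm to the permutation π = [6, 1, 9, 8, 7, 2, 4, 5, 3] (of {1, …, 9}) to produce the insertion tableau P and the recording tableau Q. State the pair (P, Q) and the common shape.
P = [1, 2, 3, 5] / [4, 7] / [6] / [8] / [9];  Q = [1, 3, 7, 8] / [2, 4] / [5] / [6] / [9];  common shape = (4, 2, 1, 1, 1)

Row-insert the values π_1, π_2, … into P one at a time, bumping the leftmost entry strictly greater than the inserted value down to the next row. The recording tableau Q records, in position (i, j), the step at which that cell was added to P.
  Insert 6 (step 1): P = [6];  Q = [1]
  Insert 1 (step 2): P = [1] / [6];  Q = [1] / [2]
  Insert 9 (step 3): P = [1, 9] / [6];  Q = [1, 3] / [2]
  Insert 8 (step 4): P = [1, 8] / [6, 9];  Q = [1, 3] / [2, 4]
  Insert 7 (step 5): P = [1, 7] / [6, 8] / [9];  Q = [1, 3] / [2, 4] / [5]
  Insert 2 (step 6): P = [1, 2] / [6, 7] / [8] / [9];  Q = [1, 3] / [2, 4] / [5] / [6]
  Insert 4 (step 7): P = [1, 2, 4] / [6, 7] / [8] / [9];  Q = [1, 3, 7] / [2, 4] / [5] / [6]
  Insert 5 (step 8): P = [1, 2, 4, 5] / [6, 7] / [8] / [9];  Q = [1, 3, 7, 8] / [2, 4] / [5] / [6]
  Insert 3 (step 9): P = [1, 2, 3, 5] / [4, 7] / [6] / [8] / [9];  Q = [1, 3, 7, 8] / [2, 4] / [5] / [6] / [9]
Final shape: (4, 2, 1, 1, 1).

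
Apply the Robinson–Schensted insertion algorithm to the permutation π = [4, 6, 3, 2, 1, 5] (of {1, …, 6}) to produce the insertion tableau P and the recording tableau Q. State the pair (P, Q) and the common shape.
P = [1, 5] / [2, 6] / [3] / [4];  Q = [1, 2] / [3, 6] / [4] / [5];  common shape = (2, 2, 1, 1)

Row-insert the values π_1, π_2, … into P one at a time, bumping the leftmost entry strictly greater than the inserted value down to the next row. The recording tableau Q records, in position (i, j), the step at which that cell was added to P.
  Insert 4 (step 1): P = [4];  Q = [1]
  Insert 6 (step 2): P = [4, 6];  Q = [1, 2]
  Insert 3 (step 3): P = [3, 6] / [4];  Q = [1, 2] / [3]
  Insert 2 (step 4): P = [2, 6] / [3] / [4];  Q = [1, 2] / [3] / [4]
  Insert 1 (step 5): P = [1, 6] / [2] / [3] / [4];  Q = [1, 2] / [3] / [4] / [5]
  Insert 5 (step 6): P = [1, 5] / [2, 6] / [3] / [4];  Q = [1, 2] / [3, 6] / [4] / [5]
Final shape: (2, 2, 1, 1).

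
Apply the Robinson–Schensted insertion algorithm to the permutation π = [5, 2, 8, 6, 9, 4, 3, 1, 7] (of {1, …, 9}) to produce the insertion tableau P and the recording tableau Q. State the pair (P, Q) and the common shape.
P = [1, 3, 7] / [2, 6, 9] / [4] / [5] / [8];  Q = [1, 3, 5] / [2, 4, 9] / [6] / [7] / [8];  common shape = (3, 3, 1, 1, 1)

Row-insert the values π_1, π_2, … into P one at a time, bumping the leftmost entry strictly greater than the inserted value down to the next row. The recording tableau Q records, in position (i, j), the step at which that cell was added to P.
  Insert 5 (step 1): P = [5];  Q = [1]
  Insert 2 (step 2): P = [2] / [5];  Q = [1] / [2]
  Insert 8 (step 3): P = [2, 8] / [5];  Q = [1, 3] / [2]
  Insert 6 (step 4): P = [2, 6] / [5, 8];  Q = [1, 3] / [2, 4]
  Insert 9 (step 5): P = [2, 6, 9] / [5, 8];  Q = [1, 3, 5] / [2, 4]
  Insert 4 (step 6): P = [2, 4, 9] / [5, 6] / [8];  Q = [1, 3, 5] / [2, 4] / [6]
  Insert 3 (step 7): P = [2, 3, 9] / [4, 6] / [5] / [8];  Q = [1, 3, 5] / [2, 4] / [6] / [7]
  Insert 1 (step 8): P = [1, 3, 9] / [2, 6] / [4] / [5] / [8];  Q = [1, 3, 5] / [2, 4] / [6] / [7] / [8]
  Insert 7 (step 9): P = [1, 3, 7] / [2, 6, 9] / [4] / [5] / [8];  Q = [1, 3, 5] / [2, 4, 9] / [6] / [7] / [8]
Final shape: (3, 3, 1, 1, 1).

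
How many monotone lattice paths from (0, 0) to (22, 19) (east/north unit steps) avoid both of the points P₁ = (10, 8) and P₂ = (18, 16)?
Number of paths = 128070582126

Inclusion–exclusion. Total paths: C(41, 22) = 244662670200. Through P₁: C(18, 10)·C(23, 12) = 59164229124. Through P₂: C(34, 18)·C(7, 4) = 77138650050. Since P₁ is strictly southwest of P₂, a monotone path through both must visit P₁ then P₂; paths through both = C(18, 10)·C(16, 8)·C(7, 4) = 19710791100. Avoid both = 244662670200 − 59164229124 − 77138650050 + 19710791100 = 128070582126.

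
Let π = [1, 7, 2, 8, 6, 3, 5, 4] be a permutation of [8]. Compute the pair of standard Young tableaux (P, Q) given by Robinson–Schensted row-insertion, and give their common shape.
P = [1, 2, 3, 4] / [5, 8] / [6] / [7];  Q = [1, 2, 4, 7] / [3, 5] / [6] / [8];  common shape = (4, 2, 1, 1)

Row-insert the values π_1, π_2, … into P one at a time, bumping the leftmost entry strictly greater than the inserted value down to the next row. The recording tableau Q records, in position (i, j), the step at which that cell was added to P.
  Insert 1 (step 1): P = [1];  Q = [1]
  Insert 7 (step 2): P = [1, 7];  Q = [1, 2]
  Insert 2 (step 3): P = [1, 2] / [7];  Q = [1, 2] / [3]
  Insert 8 (step 4): P = [1, 2, 8] / [7];  Q = [1, 2, 4] / [3]
  Insert 6 (step 5): P = [1, 2, 6] / [7, 8];  Q = [1, 2, 4] / [3, 5]
  Insert 3 (step 6): P = [1, 2, 3] / [6, 8] / [7];  Q = [1, 2, 4] / [3, 5] / [6]
  Insert 5 (step 7): P = [1, 2, 3, 5] / [6, 8] / [7];  Q = [1, 2, 4, 7] / [3, 5] / [6]
  Insert 4 (step 8): P = [1, 2, 3, 4] / [5, 8] / [6] / [7];  Q = [1, 2, 4, 7] / [3, 5] / [6] / [8]
Final shape: (4, 2, 1, 1).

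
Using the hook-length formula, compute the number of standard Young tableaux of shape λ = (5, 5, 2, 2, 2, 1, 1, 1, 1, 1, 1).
# SYT of shape (5, 5, 2, 2, 2, 1, 1, 1, 1, 1, 1) = 213393180

Hook-length formula: f^λ = n! / Π hook(c), product over all cells c of the Young diagram. For λ = (5, 5, 2, 2, 2, 1, 1, 1, 1, 1, 1), n = 22 boxes. Hook lengths by row (left-to-right, top-to-bottom): [15, 8, 4, 3, 2]; [14, 7, 3, 2, 1]; [10, 3]; [9, 2]; [8, 1]; [6]; [5]; [4]; [3]; [2]; [1]. Product of hooks = 5267275776000. So f^λ = 22! / 5267275776000 = 1124000727777607680000 / 5267275776000 = 213393180.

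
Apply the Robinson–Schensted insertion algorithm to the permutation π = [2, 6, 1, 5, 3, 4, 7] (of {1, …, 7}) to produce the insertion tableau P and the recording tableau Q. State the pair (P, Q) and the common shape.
P = [1, 3, 4, 7] / [2, 5] / [6];  Q = [1, 2, 6, 7] / [3, 4] / [5];  common shape = (4, 2, 1)

Row-insert the values π_1, π_2, … into P one at a time, bumping the leftmost entry strictly greater than the inserted value down to the next row. The recording tableau Q records, in position (i, j), the step at which that cell was added to P.
  Insert 2 (step 1): P = [2];  Q = [1]
  Insert 6 (step 2): P = [2, 6];  Q = [1, 2]
  Insert 1 (step 3): P = [1, 6] / [2];  Q = [1, 2] / [3]
  Insert 5 (step 4): P = [1, 5] / [2, 6];  Q = [1, 2] / [3, 4]
  Insert 3 (step 5): P = [1, 3] / [2, 5] / [6];  Q = [1, 2] / [3, 4] / [5]
  Insert 4 (step 6): P = [1, 3, 4] / [2, 5] / [6];  Q = [1, 2, 6] / [3, 4] / [5]
  Insert 7 (step 7): P = [1, 3, 4, 7] / [2, 5] / [6];  Q = [1, 2, 6, 7] / [3, 4] / [5]
Final shape: (4, 2, 1).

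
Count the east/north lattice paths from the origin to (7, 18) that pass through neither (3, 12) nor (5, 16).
Number of paths = 304006

Inclusion–exclusion. Total paths: C(25, 7) = 480700. Through P₁: C(15, 3)·C(10, 4) = 95550. Through P₂: C(21, 5)·C(4, 2) = 122094. Since P₁ is strictly southwest of P₂, a monotone path through both must visit P₁ then P₂; paths through both = C(15, 3)·C(6, 2)·C(4, 2) = 40950. Avoid both = 480700 − 95550 − 122094 + 40950 = 304006.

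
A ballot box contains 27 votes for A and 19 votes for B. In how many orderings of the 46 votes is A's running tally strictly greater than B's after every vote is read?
Strict-lead orderings = 722477682080

Total orderings of the 46 votes with 27 for A: C(46, 27) = 4154246671960. By the Bertrand ballot formula (Cycle Lemma / reflection principle), the number of orderings in which A is strictly ahead of B throughout is (p − q)/(p + q) · C(p + q, p) = (27 − 19)/(27 + 19) · 4154246671960 = 722477682080.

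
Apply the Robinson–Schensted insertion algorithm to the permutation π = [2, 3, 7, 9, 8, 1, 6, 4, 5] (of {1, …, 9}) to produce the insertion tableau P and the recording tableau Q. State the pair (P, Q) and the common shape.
P = [1, 3, 4, 5] / [2, 6, 8] / [7] / [9];  Q = [1, 2, 3, 4] / [5, 7, 9] / [6] / [8];  common shape = (4, 3, 1, 1)

Row-insert the values π_1, π_2, … into P one at a time, bumping the leftmost entry strictly greater than the inserted value down to the next row. The recording tableau Q records, in position (i, j), the step at which that cell was added to P.
  Insert 2 (step 1): P = [2];  Q = [1]
  Insert 3 (step 2): P = [2, 3];  Q = [1, 2]
  Insert 7 (step 3): P = [2, 3, 7];  Q = [1, 2, 3]
  Insert 9 (step 4): P = [2, 3, 7, 9];  Q = [1, 2, 3, 4]
  Insert 8 (step 5): P = [2, 3, 7, 8] / [9];  Q = [1, 2, 3, 4] / [5]
  Insert 1 (step 6): P = [1, 3, 7, 8] / [2] / [9];  Q = [1, 2, 3, 4] / [5] / [6]
  Insert 6 (step 7): P = [1, 3, 6, 8] / [2, 7] / [9];  Q = [1, 2, 3, 4] / [5, 7] / [6]
  Insert 4 (step 8): P = [1, 3, 4, 8] / [2, 6] / [7] / [9];  Q = [1, 2, 3, 4] / [5, 7] / [6] / [8]
  Insert 5 (step 9): P = [1, 3, 4, 5] / [2, 6, 8] / [7] / [9];  Q = [1, 2, 3, 4] / [5, 7, 9] / [6] / [8]
Final shape: (4, 3, 1, 1).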